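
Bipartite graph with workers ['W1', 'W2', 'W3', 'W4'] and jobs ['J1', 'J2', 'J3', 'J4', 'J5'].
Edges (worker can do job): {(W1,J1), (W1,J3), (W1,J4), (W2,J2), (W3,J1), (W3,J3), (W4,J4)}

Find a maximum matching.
Matching: {(W1,J1), (W2,J2), (W3,J3), (W4,J4)}

Maximum matching (size 4):
  W1 → J1
  W2 → J2
  W3 → J3
  W4 → J4

Each worker is assigned to at most one job, and each job to at most one worker.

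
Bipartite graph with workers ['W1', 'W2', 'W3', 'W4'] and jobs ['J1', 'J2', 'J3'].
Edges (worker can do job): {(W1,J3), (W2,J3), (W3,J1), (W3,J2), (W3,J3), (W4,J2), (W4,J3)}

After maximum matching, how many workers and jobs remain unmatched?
Unmatched: 1 workers, 0 jobs

Maximum matching size: 3
Workers: 4 total, 3 matched, 1 unmatched
Jobs: 3 total, 3 matched, 0 unmatched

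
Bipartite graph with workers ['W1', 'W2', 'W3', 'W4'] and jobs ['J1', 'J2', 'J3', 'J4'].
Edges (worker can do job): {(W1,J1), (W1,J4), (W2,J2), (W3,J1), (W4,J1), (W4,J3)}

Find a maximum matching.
Matching: {(W1,J4), (W2,J2), (W3,J1), (W4,J3)}

Maximum matching (size 4):
  W1 → J4
  W2 → J2
  W3 → J1
  W4 → J3

Each worker is assigned to at most one job, and each job to at most one worker.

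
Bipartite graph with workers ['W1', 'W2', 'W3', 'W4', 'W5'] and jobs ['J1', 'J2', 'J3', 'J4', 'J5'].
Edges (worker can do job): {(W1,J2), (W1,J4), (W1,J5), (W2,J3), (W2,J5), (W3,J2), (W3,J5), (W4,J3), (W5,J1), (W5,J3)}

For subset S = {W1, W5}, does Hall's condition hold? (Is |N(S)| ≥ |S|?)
Yes: |N(S)| = 5, |S| = 2

Subset S = {W1, W5}
Neighbors N(S) = {J1, J2, J3, J4, J5}

|N(S)| = 5, |S| = 2
Hall's condition: |N(S)| ≥ |S| is satisfied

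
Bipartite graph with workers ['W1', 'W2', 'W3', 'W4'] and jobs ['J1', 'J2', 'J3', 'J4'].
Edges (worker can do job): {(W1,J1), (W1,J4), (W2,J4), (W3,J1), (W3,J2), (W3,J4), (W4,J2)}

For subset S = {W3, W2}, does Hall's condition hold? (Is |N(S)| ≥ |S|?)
Yes: |N(S)| = 3, |S| = 2

Subset S = {W3, W2}
Neighbors N(S) = {J1, J2, J4}

|N(S)| = 3, |S| = 2
Hall's condition: |N(S)| ≥ |S| is satisfied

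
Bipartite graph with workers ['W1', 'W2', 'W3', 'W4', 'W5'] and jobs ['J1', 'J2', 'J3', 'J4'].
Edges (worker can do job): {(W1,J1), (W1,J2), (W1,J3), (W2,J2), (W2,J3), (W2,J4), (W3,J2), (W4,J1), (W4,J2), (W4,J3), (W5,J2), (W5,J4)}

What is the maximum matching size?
Maximum matching size = 4

Maximum matching: {(W1,J1), (W3,J2), (W4,J3), (W5,J4)}
Size: 4

This assigns 4 workers to 4 distinct jobs.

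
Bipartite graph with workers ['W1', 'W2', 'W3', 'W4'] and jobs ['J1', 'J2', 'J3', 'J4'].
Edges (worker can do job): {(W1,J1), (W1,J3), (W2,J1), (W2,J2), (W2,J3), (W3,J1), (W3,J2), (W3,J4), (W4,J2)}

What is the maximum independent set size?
Maximum independent set = 4

By König's theorem:
- Min vertex cover = Max matching = 4
- Max independent set = Total vertices - Min vertex cover
- Max independent set = 8 - 4 = 4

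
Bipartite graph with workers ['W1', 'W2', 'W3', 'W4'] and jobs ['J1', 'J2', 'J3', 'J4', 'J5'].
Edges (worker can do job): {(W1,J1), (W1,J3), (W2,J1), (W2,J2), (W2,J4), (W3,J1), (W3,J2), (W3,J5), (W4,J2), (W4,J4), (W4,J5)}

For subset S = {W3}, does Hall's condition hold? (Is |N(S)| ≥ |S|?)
Yes: |N(S)| = 3, |S| = 1

Subset S = {W3}
Neighbors N(S) = {J1, J2, J5}

|N(S)| = 3, |S| = 1
Hall's condition: |N(S)| ≥ |S| is satisfied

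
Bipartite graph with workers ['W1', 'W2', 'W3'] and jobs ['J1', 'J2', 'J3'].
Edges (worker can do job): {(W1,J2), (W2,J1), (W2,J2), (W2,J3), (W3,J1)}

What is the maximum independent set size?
Maximum independent set = 3

By König's theorem:
- Min vertex cover = Max matching = 3
- Max independent set = Total vertices - Min vertex cover
- Max independent set = 6 - 3 = 3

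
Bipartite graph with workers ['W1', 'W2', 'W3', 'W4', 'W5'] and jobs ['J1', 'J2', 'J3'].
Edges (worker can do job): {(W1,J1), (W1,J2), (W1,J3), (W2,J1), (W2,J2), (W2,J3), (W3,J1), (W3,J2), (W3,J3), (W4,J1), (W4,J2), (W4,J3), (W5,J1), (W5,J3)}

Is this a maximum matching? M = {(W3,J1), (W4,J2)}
No, size 2 is not maximum

Proposed matching has size 2.
Maximum matching size for this graph: 3.

This is NOT maximum - can be improved to size 3.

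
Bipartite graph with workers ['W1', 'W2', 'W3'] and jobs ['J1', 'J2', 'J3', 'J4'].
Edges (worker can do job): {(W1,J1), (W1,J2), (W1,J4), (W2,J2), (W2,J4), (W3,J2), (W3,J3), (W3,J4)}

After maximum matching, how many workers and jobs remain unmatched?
Unmatched: 0 workers, 1 jobs

Maximum matching size: 3
Workers: 3 total, 3 matched, 0 unmatched
Jobs: 4 total, 3 matched, 1 unmatched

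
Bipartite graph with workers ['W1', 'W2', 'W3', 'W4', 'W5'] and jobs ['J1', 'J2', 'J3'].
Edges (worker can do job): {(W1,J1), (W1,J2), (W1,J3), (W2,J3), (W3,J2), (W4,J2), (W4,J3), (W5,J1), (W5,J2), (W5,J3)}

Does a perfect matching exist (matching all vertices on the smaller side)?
Yes, perfect matching exists (size 3)

Perfect matching: {(W3,J2), (W4,J3), (W5,J1)}
All 3 vertices on the smaller side are matched.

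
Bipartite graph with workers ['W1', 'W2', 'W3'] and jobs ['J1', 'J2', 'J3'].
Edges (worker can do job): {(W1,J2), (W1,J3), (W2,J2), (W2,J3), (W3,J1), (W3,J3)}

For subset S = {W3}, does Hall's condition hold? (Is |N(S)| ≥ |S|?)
Yes: |N(S)| = 2, |S| = 1

Subset S = {W3}
Neighbors N(S) = {J1, J3}

|N(S)| = 2, |S| = 1
Hall's condition: |N(S)| ≥ |S| is satisfied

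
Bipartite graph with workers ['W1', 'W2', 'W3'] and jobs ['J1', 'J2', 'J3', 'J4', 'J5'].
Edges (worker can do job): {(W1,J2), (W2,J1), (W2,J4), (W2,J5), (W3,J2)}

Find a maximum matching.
Matching: {(W2,J1), (W3,J2)}

Maximum matching (size 2):
  W2 → J1
  W3 → J2

Each worker is assigned to at most one job, and each job to at most one worker.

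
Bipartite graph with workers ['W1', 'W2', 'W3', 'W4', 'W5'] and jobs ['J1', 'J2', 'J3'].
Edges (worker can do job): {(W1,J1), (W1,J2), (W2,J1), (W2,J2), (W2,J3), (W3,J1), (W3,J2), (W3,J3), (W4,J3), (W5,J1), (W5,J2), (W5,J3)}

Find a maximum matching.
Matching: {(W1,J2), (W3,J3), (W5,J1)}

Maximum matching (size 3):
  W1 → J2
  W3 → J3
  W5 → J1

Each worker is assigned to at most one job, and each job to at most one worker.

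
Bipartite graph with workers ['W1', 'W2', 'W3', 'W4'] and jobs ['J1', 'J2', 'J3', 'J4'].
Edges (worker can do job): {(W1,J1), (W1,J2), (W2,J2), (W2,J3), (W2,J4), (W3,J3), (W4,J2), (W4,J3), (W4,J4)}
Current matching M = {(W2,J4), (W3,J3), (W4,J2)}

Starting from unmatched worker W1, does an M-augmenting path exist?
Yes: W1 → J1

An M-augmenting path alternates non-matching / matching edges, starting and ending at unmatched vertices.
Path: W1 → J1
(J1 is unmatched in M, so the path is augmenting.)
Flipping edges along this path would increase |M| from 3 to 4.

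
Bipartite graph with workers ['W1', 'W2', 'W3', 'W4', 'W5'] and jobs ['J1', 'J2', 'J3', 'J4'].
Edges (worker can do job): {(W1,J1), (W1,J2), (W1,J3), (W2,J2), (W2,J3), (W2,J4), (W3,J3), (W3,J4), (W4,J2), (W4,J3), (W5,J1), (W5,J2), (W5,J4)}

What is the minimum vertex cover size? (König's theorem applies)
Minimum vertex cover size = 4

By König's theorem: in bipartite graphs,
min vertex cover = max matching = 4

Maximum matching has size 4, so minimum vertex cover also has size 4.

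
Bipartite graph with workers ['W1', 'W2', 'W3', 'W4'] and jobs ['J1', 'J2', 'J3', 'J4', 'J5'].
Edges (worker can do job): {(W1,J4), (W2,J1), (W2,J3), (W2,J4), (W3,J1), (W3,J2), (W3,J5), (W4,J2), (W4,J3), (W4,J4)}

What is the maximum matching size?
Maximum matching size = 4

Maximum matching: {(W1,J4), (W2,J1), (W3,J2), (W4,J3)}
Size: 4

This assigns 4 workers to 4 distinct jobs.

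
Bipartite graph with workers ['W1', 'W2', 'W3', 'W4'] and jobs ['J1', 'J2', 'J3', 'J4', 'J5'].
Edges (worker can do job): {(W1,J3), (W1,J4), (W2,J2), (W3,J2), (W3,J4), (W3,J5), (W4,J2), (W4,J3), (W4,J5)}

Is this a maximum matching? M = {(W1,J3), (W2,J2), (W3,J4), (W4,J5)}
Yes, size 4 is maximum

Proposed matching has size 4.
Maximum matching size for this graph: 4.

This is a maximum matching.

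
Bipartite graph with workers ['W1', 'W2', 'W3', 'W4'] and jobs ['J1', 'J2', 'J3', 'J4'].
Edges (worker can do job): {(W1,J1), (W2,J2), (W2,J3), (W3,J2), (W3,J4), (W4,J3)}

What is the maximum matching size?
Maximum matching size = 4

Maximum matching: {(W1,J1), (W2,J2), (W3,J4), (W4,J3)}
Size: 4

This assigns 4 workers to 4 distinct jobs.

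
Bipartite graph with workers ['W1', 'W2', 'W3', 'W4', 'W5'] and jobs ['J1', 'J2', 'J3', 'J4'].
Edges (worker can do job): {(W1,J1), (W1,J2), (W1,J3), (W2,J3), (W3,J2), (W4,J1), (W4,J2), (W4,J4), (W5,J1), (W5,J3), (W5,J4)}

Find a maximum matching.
Matching: {(W1,J1), (W3,J2), (W4,J4), (W5,J3)}

Maximum matching (size 4):
  W1 → J1
  W3 → J2
  W4 → J4
  W5 → J3

Each worker is assigned to at most one job, and each job to at most one worker.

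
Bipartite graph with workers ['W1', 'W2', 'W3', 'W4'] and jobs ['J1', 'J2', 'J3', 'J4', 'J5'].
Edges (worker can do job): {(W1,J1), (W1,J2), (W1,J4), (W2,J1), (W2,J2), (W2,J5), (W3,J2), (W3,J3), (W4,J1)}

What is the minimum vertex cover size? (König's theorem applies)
Minimum vertex cover size = 4

By König's theorem: in bipartite graphs,
min vertex cover = max matching = 4

Maximum matching has size 4, so minimum vertex cover also has size 4.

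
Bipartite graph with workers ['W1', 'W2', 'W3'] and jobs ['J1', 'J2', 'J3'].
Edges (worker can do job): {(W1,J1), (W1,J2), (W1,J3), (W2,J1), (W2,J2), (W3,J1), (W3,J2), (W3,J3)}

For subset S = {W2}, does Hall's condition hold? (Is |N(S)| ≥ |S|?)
Yes: |N(S)| = 2, |S| = 1

Subset S = {W2}
Neighbors N(S) = {J1, J2}

|N(S)| = 2, |S| = 1
Hall's condition: |N(S)| ≥ |S| is satisfied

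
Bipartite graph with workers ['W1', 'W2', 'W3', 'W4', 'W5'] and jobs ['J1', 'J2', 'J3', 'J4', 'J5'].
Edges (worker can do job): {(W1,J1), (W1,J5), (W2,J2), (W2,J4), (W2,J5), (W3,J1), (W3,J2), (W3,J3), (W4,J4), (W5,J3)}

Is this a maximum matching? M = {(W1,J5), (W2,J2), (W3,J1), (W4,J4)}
No, size 4 is not maximum

Proposed matching has size 4.
Maximum matching size for this graph: 5.

This is NOT maximum - can be improved to size 5.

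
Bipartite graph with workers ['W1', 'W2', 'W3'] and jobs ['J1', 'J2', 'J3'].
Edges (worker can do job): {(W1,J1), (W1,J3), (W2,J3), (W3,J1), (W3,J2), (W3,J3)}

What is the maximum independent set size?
Maximum independent set = 3

By König's theorem:
- Min vertex cover = Max matching = 3
- Max independent set = Total vertices - Min vertex cover
- Max independent set = 6 - 3 = 3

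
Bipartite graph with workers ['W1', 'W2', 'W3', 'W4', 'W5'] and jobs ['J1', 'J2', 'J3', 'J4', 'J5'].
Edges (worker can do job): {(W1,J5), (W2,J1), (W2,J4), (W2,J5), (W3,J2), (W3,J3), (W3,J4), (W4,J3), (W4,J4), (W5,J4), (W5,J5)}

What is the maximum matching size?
Maximum matching size = 5

Maximum matching: {(W1,J5), (W2,J1), (W3,J2), (W4,J3), (W5,J4)}
Size: 5

This assigns 5 workers to 5 distinct jobs.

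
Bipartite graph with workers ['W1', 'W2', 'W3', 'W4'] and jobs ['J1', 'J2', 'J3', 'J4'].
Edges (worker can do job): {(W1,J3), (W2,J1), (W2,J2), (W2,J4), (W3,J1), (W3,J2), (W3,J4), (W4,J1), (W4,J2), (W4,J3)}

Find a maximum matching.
Matching: {(W1,J3), (W2,J4), (W3,J1), (W4,J2)}

Maximum matching (size 4):
  W1 → J3
  W2 → J4
  W3 → J1
  W4 → J2

Each worker is assigned to at most one job, and each job to at most one worker.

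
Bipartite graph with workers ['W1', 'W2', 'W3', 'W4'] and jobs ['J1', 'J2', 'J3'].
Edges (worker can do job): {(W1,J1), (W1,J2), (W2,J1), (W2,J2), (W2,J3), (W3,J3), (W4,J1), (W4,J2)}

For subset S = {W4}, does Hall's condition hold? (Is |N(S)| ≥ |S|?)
Yes: |N(S)| = 2, |S| = 1

Subset S = {W4}
Neighbors N(S) = {J1, J2}

|N(S)| = 2, |S| = 1
Hall's condition: |N(S)| ≥ |S| is satisfied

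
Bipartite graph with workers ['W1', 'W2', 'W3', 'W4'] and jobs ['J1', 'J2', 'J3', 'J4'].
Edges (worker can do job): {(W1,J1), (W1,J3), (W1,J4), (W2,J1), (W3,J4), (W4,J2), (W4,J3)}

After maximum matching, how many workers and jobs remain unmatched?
Unmatched: 0 workers, 0 jobs

Maximum matching size: 4
Workers: 4 total, 4 matched, 0 unmatched
Jobs: 4 total, 4 matched, 0 unmatched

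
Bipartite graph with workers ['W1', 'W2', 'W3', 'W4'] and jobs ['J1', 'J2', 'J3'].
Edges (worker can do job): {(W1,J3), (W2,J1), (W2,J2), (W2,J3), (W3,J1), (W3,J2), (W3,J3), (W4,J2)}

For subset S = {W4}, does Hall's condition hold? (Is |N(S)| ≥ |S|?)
Yes: |N(S)| = 1, |S| = 1

Subset S = {W4}
Neighbors N(S) = {J2}

|N(S)| = 1, |S| = 1
Hall's condition: |N(S)| ≥ |S| is satisfied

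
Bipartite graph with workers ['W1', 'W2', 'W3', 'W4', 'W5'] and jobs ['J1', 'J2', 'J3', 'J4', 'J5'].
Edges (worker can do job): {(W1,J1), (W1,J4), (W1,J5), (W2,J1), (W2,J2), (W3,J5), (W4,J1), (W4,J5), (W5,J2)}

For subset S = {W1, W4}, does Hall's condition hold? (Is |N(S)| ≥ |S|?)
Yes: |N(S)| = 3, |S| = 2

Subset S = {W1, W4}
Neighbors N(S) = {J1, J4, J5}

|N(S)| = 3, |S| = 2
Hall's condition: |N(S)| ≥ |S| is satisfied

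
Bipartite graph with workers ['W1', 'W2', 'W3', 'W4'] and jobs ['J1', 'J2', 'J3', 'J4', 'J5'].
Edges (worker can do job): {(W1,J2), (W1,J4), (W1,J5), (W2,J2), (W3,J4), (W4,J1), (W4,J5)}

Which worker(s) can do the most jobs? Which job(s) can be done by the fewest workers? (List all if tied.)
Most versatile: W1 (3 jobs); Least covered: J3 (0 workers)

Worker degrees (jobs they can do): W1:3, W2:1, W3:1, W4:2
Job degrees (workers who can do it): J1:1, J2:2, J3:0, J4:2, J5:2

Maximum worker degree is 3, achieved by: W1
Minimum job degree is 0, achieved by: J3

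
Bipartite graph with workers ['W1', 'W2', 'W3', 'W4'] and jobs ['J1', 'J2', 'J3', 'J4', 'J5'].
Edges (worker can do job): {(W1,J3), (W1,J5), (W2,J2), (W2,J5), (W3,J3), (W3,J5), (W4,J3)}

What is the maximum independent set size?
Maximum independent set = 6

By König's theorem:
- Min vertex cover = Max matching = 3
- Max independent set = Total vertices - Min vertex cover
- Max independent set = 9 - 3 = 6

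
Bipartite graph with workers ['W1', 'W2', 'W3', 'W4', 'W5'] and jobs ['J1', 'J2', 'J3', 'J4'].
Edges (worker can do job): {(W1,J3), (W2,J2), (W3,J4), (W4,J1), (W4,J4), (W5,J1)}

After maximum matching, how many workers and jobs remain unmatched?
Unmatched: 1 workers, 0 jobs

Maximum matching size: 4
Workers: 5 total, 4 matched, 1 unmatched
Jobs: 4 total, 4 matched, 0 unmatched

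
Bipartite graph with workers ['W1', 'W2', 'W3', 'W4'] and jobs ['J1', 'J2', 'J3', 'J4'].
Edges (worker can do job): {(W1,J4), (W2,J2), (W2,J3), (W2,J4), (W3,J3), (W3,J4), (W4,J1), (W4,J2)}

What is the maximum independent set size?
Maximum independent set = 4

By König's theorem:
- Min vertex cover = Max matching = 4
- Max independent set = Total vertices - Min vertex cover
- Max independent set = 8 - 4 = 4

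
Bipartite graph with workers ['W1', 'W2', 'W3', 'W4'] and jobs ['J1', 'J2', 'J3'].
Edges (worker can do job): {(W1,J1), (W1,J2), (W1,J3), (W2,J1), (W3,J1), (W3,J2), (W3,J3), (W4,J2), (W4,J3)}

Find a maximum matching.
Matching: {(W1,J2), (W3,J1), (W4,J3)}

Maximum matching (size 3):
  W1 → J2
  W3 → J1
  W4 → J3

Each worker is assigned to at most one job, and each job to at most one worker.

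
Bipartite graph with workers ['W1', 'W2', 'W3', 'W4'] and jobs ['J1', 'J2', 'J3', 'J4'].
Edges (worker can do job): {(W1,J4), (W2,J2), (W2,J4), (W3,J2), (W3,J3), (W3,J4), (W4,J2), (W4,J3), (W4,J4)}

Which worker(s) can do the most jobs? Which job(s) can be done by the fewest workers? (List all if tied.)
Most versatile: W3, W4 (3 jobs); Least covered: J1 (0 workers)

Worker degrees (jobs they can do): W1:1, W2:2, W3:3, W4:3
Job degrees (workers who can do it): J1:0, J2:3, J3:2, J4:4

Maximum worker degree is 3, achieved by: W3, W4
Minimum job degree is 0, achieved by: J1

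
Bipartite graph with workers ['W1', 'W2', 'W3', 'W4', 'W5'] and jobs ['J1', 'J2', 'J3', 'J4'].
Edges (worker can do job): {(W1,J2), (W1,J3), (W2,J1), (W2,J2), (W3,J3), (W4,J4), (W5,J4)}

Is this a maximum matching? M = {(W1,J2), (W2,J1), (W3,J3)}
No, size 3 is not maximum

Proposed matching has size 3.
Maximum matching size for this graph: 4.

This is NOT maximum - can be improved to size 4.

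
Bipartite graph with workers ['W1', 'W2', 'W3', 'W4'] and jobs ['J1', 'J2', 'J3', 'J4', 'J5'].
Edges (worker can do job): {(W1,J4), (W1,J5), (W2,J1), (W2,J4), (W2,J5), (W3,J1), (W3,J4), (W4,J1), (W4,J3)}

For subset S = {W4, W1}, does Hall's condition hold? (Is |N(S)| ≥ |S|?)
Yes: |N(S)| = 4, |S| = 2

Subset S = {W4, W1}
Neighbors N(S) = {J1, J3, J4, J5}

|N(S)| = 4, |S| = 2
Hall's condition: |N(S)| ≥ |S| is satisfied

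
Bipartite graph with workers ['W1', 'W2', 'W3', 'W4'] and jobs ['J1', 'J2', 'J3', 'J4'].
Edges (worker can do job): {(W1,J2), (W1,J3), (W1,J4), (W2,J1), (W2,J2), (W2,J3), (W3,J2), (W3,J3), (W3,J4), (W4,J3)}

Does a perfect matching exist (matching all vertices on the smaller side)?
Yes, perfect matching exists (size 4)

Perfect matching: {(W1,J2), (W2,J1), (W3,J4), (W4,J3)}
All 4 vertices on the smaller side are matched.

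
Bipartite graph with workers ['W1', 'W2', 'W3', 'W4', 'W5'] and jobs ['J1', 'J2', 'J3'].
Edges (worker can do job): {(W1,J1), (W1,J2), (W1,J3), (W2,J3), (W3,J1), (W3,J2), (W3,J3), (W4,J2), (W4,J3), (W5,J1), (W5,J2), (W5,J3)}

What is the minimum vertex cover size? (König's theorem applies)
Minimum vertex cover size = 3

By König's theorem: in bipartite graphs,
min vertex cover = max matching = 3

Maximum matching has size 3, so minimum vertex cover also has size 3.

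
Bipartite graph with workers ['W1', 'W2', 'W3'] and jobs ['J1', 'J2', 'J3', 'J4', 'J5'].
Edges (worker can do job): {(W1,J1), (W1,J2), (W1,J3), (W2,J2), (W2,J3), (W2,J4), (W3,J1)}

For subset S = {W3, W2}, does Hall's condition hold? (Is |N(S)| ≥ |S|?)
Yes: |N(S)| = 4, |S| = 2

Subset S = {W3, W2}
Neighbors N(S) = {J1, J2, J3, J4}

|N(S)| = 4, |S| = 2
Hall's condition: |N(S)| ≥ |S| is satisfied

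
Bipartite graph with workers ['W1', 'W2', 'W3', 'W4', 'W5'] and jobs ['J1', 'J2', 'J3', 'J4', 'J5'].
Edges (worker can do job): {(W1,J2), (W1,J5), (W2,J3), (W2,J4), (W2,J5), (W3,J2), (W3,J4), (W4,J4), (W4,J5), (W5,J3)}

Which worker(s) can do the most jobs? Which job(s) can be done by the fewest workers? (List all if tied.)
Most versatile: W2 (3 jobs); Least covered: J1 (0 workers)

Worker degrees (jobs they can do): W1:2, W2:3, W3:2, W4:2, W5:1
Job degrees (workers who can do it): J1:0, J2:2, J3:2, J4:3, J5:3

Maximum worker degree is 3, achieved by: W2
Minimum job degree is 0, achieved by: J1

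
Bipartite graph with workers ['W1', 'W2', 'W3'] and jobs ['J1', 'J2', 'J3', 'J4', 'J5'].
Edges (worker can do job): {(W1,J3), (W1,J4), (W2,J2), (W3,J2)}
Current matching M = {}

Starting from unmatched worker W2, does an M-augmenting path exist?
Yes: W2 → J2

An M-augmenting path alternates non-matching / matching edges, starting and ending at unmatched vertices.
Path: W2 → J2
(J2 is unmatched in M, so the path is augmenting.)
Flipping edges along this path would increase |M| from 0 to 1.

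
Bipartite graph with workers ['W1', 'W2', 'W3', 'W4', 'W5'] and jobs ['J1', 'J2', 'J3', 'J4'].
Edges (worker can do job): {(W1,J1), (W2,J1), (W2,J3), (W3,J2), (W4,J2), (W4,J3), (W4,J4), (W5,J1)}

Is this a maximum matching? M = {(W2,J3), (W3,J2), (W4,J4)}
No, size 3 is not maximum

Proposed matching has size 3.
Maximum matching size for this graph: 4.

This is NOT maximum - can be improved to size 4.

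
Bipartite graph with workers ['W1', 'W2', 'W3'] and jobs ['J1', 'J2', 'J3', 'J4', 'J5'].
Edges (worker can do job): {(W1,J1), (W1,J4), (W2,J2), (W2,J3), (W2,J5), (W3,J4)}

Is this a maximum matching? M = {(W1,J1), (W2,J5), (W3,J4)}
Yes, size 3 is maximum

Proposed matching has size 3.
Maximum matching size for this graph: 3.

This is a maximum matching.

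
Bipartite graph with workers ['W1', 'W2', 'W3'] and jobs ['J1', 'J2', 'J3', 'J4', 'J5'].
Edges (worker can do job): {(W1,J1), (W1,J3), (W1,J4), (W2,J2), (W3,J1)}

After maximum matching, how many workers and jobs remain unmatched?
Unmatched: 0 workers, 2 jobs

Maximum matching size: 3
Workers: 3 total, 3 matched, 0 unmatched
Jobs: 5 total, 3 matched, 2 unmatched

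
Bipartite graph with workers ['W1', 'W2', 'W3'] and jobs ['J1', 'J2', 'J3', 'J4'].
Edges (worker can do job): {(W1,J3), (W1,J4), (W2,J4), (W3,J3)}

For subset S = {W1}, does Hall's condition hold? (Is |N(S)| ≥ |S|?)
Yes: |N(S)| = 2, |S| = 1

Subset S = {W1}
Neighbors N(S) = {J3, J4}

|N(S)| = 2, |S| = 1
Hall's condition: |N(S)| ≥ |S| is satisfied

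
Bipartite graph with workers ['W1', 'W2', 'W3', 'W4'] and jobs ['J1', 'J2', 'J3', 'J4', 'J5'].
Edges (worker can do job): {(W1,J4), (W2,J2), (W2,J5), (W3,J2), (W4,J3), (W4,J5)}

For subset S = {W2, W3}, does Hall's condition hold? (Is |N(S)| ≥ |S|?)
Yes: |N(S)| = 2, |S| = 2

Subset S = {W2, W3}
Neighbors N(S) = {J2, J5}

|N(S)| = 2, |S| = 2
Hall's condition: |N(S)| ≥ |S| is satisfied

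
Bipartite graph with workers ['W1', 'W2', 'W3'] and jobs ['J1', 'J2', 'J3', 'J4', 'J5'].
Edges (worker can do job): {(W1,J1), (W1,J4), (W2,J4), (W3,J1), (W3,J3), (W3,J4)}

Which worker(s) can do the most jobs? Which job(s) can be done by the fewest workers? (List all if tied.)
Most versatile: W3 (3 jobs); Least covered: J2, J5 (0 workers)

Worker degrees (jobs they can do): W1:2, W2:1, W3:3
Job degrees (workers who can do it): J1:2, J2:0, J3:1, J4:3, J5:0

Maximum worker degree is 3, achieved by: W3
Minimum job degree is 0, achieved by: J2, J5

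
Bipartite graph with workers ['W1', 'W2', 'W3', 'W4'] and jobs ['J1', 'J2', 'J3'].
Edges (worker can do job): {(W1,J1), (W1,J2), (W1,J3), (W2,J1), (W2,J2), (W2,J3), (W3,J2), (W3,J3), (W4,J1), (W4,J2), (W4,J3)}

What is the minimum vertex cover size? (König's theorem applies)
Minimum vertex cover size = 3

By König's theorem: in bipartite graphs,
min vertex cover = max matching = 3

Maximum matching has size 3, so minimum vertex cover also has size 3.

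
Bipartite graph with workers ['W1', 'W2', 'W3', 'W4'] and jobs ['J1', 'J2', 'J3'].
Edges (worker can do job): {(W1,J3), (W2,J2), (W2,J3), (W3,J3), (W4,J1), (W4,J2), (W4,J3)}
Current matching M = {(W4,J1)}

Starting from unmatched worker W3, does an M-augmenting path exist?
Yes: W3 → J3

An M-augmenting path alternates non-matching / matching edges, starting and ending at unmatched vertices.
Path: W3 → J3
(J3 is unmatched in M, so the path is augmenting.)
Flipping edges along this path would increase |M| from 1 to 2.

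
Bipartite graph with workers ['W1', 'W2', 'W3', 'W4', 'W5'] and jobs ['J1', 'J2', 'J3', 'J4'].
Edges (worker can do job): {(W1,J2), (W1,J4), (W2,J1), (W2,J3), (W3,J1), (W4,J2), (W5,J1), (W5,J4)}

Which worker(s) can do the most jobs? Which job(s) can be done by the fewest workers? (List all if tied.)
Most versatile: W1, W2, W5 (2 jobs); Least covered: J3 (1 workers)

Worker degrees (jobs they can do): W1:2, W2:2, W3:1, W4:1, W5:2
Job degrees (workers who can do it): J1:3, J2:2, J3:1, J4:2

Maximum worker degree is 2, achieved by: W1, W2, W5
Minimum job degree is 1, achieved by: J3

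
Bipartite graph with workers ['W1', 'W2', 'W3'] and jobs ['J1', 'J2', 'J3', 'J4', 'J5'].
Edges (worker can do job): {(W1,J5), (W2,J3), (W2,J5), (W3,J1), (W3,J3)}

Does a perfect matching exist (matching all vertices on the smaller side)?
Yes, perfect matching exists (size 3)

Perfect matching: {(W1,J5), (W2,J3), (W3,J1)}
All 3 vertices on the smaller side are matched.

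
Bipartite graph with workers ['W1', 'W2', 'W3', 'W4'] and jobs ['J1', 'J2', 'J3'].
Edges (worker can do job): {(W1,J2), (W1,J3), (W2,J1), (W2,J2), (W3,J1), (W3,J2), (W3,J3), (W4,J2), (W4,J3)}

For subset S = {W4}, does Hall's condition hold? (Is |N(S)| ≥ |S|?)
Yes: |N(S)| = 2, |S| = 1

Subset S = {W4}
Neighbors N(S) = {J2, J3}

|N(S)| = 2, |S| = 1
Hall's condition: |N(S)| ≥ |S| is satisfied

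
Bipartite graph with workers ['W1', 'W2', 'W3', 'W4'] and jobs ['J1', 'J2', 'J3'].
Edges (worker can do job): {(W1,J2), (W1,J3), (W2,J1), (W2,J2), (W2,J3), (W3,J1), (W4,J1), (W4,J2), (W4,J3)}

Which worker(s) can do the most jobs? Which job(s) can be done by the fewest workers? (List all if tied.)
Most versatile: W2, W4 (3 jobs); Least covered: J1, J2, J3 (3 workers)

Worker degrees (jobs they can do): W1:2, W2:3, W3:1, W4:3
Job degrees (workers who can do it): J1:3, J2:3, J3:3

Maximum worker degree is 3, achieved by: W2, W4
Minimum job degree is 3, achieved by: J1, J2, J3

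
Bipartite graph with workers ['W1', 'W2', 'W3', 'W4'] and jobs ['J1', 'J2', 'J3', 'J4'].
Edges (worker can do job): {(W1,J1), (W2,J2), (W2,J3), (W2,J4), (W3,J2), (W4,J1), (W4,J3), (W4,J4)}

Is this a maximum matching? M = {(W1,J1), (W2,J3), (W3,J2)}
No, size 3 is not maximum

Proposed matching has size 3.
Maximum matching size for this graph: 4.

This is NOT maximum - can be improved to size 4.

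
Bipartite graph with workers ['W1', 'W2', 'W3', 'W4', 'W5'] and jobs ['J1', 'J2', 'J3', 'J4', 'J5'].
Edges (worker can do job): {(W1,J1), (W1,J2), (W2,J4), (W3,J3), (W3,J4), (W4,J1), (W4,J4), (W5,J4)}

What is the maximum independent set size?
Maximum independent set = 6

By König's theorem:
- Min vertex cover = Max matching = 4
- Max independent set = Total vertices - Min vertex cover
- Max independent set = 10 - 4 = 6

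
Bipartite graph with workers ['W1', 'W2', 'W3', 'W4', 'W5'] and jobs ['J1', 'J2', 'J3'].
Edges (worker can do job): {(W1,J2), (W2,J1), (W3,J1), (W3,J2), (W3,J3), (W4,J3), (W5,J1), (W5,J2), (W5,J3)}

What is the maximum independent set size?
Maximum independent set = 5

By König's theorem:
- Min vertex cover = Max matching = 3
- Max independent set = Total vertices - Min vertex cover
- Max independent set = 8 - 3 = 5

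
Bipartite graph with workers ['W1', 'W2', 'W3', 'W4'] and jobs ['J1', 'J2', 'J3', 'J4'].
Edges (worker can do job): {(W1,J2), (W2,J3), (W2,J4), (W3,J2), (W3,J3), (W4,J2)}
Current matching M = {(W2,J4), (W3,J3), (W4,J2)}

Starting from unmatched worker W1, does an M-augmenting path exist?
No augmenting path from W1

Alternating search from W1 reaches jobs: {J2}.
Every reachable job is already matched in M, and following those matched edges back to workers exposes no further unvisited jobs.
No M-augmenting path from W1 exists.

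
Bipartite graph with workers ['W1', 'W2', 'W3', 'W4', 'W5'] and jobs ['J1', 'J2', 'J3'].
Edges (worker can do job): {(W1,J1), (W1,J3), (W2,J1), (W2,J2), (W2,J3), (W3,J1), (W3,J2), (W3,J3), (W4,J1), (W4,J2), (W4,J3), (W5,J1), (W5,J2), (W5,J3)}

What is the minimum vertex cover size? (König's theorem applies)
Minimum vertex cover size = 3

By König's theorem: in bipartite graphs,
min vertex cover = max matching = 3

Maximum matching has size 3, so minimum vertex cover also has size 3.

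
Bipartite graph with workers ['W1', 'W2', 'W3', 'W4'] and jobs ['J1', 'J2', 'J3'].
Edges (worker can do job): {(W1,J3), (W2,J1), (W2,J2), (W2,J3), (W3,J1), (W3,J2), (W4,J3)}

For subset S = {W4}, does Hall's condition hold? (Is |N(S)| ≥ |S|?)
Yes: |N(S)| = 1, |S| = 1

Subset S = {W4}
Neighbors N(S) = {J3}

|N(S)| = 1, |S| = 1
Hall's condition: |N(S)| ≥ |S| is satisfied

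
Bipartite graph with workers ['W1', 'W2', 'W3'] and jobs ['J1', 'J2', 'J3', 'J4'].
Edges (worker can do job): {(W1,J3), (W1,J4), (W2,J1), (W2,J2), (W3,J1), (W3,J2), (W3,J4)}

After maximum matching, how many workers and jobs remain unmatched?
Unmatched: 0 workers, 1 jobs

Maximum matching size: 3
Workers: 3 total, 3 matched, 0 unmatched
Jobs: 4 total, 3 matched, 1 unmatched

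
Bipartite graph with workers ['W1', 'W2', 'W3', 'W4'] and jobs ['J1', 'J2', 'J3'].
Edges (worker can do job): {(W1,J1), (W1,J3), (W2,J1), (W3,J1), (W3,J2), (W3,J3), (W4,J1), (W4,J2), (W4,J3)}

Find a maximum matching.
Matching: {(W1,J3), (W3,J2), (W4,J1)}

Maximum matching (size 3):
  W1 → J3
  W3 → J2
  W4 → J1

Each worker is assigned to at most one job, and each job to at most one worker.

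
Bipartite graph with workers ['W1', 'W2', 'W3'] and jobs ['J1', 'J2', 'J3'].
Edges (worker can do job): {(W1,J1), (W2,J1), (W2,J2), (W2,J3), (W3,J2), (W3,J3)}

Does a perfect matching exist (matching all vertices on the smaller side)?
Yes, perfect matching exists (size 3)

Perfect matching: {(W1,J1), (W2,J3), (W3,J2)}
All 3 vertices on the smaller side are matched.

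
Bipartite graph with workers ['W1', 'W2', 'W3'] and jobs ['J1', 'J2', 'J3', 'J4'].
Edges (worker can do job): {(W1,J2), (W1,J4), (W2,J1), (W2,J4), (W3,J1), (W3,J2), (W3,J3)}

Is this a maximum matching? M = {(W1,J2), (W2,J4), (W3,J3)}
Yes, size 3 is maximum

Proposed matching has size 3.
Maximum matching size for this graph: 3.

This is a maximum matching.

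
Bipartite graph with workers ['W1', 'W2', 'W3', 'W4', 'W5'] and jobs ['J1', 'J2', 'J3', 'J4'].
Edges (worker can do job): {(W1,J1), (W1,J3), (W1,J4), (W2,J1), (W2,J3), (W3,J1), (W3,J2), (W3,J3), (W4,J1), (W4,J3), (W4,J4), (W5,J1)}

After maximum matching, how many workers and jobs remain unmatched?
Unmatched: 1 workers, 0 jobs

Maximum matching size: 4
Workers: 5 total, 4 matched, 1 unmatched
Jobs: 4 total, 4 matched, 0 unmatched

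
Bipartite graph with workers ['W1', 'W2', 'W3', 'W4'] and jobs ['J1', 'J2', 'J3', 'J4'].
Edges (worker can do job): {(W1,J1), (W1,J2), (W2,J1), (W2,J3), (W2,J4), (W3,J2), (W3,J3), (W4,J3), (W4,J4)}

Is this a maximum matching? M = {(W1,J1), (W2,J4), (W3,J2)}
No, size 3 is not maximum

Proposed matching has size 3.
Maximum matching size for this graph: 4.

This is NOT maximum - can be improved to size 4.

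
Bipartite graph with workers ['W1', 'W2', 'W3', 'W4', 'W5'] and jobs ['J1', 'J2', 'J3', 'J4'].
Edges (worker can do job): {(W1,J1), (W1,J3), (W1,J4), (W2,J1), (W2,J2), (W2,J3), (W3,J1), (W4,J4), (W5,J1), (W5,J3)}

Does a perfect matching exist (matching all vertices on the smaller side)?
Yes, perfect matching exists (size 4)

Perfect matching: {(W2,J2), (W3,J1), (W4,J4), (W5,J3)}
All 4 vertices on the smaller side are matched.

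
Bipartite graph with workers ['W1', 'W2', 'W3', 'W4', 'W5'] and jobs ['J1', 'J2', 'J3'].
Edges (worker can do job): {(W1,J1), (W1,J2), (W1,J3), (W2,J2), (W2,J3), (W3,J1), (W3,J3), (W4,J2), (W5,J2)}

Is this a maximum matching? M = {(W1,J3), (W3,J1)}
No, size 2 is not maximum

Proposed matching has size 2.
Maximum matching size for this graph: 3.

This is NOT maximum - can be improved to size 3.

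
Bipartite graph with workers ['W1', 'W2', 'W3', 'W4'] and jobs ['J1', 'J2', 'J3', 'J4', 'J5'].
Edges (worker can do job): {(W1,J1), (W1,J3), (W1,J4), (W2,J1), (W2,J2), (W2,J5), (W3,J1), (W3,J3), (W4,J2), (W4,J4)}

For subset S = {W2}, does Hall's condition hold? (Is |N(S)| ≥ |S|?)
Yes: |N(S)| = 3, |S| = 1

Subset S = {W2}
Neighbors N(S) = {J1, J2, J5}

|N(S)| = 3, |S| = 1
Hall's condition: |N(S)| ≥ |S| is satisfied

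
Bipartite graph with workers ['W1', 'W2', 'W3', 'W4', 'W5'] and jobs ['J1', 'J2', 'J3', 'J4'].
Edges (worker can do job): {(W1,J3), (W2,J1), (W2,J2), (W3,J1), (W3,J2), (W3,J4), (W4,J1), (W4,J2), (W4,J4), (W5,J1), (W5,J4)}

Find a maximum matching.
Matching: {(W1,J3), (W3,J4), (W4,J2), (W5,J1)}

Maximum matching (size 4):
  W1 → J3
  W3 → J4
  W4 → J2
  W5 → J1

Each worker is assigned to at most one job, and each job to at most one worker.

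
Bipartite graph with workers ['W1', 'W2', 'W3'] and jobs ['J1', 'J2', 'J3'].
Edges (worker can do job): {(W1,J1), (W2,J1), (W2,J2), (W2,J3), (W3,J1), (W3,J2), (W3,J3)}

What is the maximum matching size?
Maximum matching size = 3

Maximum matching: {(W1,J1), (W2,J2), (W3,J3)}
Size: 3

This assigns 3 workers to 3 distinct jobs.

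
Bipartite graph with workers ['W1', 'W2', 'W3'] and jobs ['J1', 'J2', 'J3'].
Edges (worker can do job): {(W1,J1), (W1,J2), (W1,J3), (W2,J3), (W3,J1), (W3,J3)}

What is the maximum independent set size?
Maximum independent set = 3

By König's theorem:
- Min vertex cover = Max matching = 3
- Max independent set = Total vertices - Min vertex cover
- Max independent set = 6 - 3 = 3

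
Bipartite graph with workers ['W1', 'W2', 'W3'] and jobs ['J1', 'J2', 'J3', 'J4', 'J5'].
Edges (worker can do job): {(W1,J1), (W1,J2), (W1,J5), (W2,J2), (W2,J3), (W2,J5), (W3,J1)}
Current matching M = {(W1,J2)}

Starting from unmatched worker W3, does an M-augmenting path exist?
Yes: W3 → J1

An M-augmenting path alternates non-matching / matching edges, starting and ending at unmatched vertices.
Path: W3 → J1
(J1 is unmatched in M, so the path is augmenting.)
Flipping edges along this path would increase |M| from 1 to 2.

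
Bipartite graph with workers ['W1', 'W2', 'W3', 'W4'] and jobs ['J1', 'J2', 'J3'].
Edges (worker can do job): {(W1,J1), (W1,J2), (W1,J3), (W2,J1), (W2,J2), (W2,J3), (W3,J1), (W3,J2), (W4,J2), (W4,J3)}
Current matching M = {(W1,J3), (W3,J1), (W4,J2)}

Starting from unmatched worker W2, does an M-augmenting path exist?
No augmenting path from W2

Alternating search from W2 reaches jobs: {J1, J2, J3}.
Every reachable job is already matched in M, and following those matched edges back to workers exposes no further unvisited jobs.
No M-augmenting path from W2 exists.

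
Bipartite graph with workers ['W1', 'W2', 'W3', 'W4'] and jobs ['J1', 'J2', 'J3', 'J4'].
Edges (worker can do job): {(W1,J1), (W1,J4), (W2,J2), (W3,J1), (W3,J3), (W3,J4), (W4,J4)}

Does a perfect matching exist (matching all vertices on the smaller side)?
Yes, perfect matching exists (size 4)

Perfect matching: {(W1,J1), (W2,J2), (W3,J3), (W4,J4)}
All 4 vertices on the smaller side are matched.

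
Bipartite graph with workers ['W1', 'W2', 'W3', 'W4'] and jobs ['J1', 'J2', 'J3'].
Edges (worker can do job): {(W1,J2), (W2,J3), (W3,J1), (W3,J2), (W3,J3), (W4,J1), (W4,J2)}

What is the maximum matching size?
Maximum matching size = 3

Maximum matching: {(W1,J2), (W3,J3), (W4,J1)}
Size: 3

This assigns 3 workers to 3 distinct jobs.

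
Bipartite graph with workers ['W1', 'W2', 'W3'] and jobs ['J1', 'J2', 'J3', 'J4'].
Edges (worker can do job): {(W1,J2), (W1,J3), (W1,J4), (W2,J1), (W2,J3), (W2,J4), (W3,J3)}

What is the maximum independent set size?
Maximum independent set = 4

By König's theorem:
- Min vertex cover = Max matching = 3
- Max independent set = Total vertices - Min vertex cover
- Max independent set = 7 - 3 = 4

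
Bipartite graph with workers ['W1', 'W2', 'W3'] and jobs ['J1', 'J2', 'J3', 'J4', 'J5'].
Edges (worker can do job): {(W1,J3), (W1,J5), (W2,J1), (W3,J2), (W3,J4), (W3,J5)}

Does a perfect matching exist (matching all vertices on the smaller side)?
Yes, perfect matching exists (size 3)

Perfect matching: {(W1,J5), (W2,J1), (W3,J4)}
All 3 vertices on the smaller side are matched.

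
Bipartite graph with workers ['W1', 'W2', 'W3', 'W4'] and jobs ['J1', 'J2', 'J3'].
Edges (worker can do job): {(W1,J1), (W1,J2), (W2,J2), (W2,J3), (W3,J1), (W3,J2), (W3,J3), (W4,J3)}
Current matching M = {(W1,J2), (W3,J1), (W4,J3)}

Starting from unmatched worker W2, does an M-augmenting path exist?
No augmenting path from W2

Alternating search from W2 reaches jobs: {J1, J2, J3}.
Every reachable job is already matched in M, and following those matched edges back to workers exposes no further unvisited jobs.
No M-augmenting path from W2 exists.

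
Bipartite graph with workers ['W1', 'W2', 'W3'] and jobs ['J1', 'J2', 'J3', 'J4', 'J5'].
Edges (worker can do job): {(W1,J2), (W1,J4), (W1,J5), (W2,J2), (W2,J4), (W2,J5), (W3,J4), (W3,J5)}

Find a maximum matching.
Matching: {(W1,J2), (W2,J5), (W3,J4)}

Maximum matching (size 3):
  W1 → J2
  W2 → J5
  W3 → J4

Each worker is assigned to at most one job, and each job to at most one worker.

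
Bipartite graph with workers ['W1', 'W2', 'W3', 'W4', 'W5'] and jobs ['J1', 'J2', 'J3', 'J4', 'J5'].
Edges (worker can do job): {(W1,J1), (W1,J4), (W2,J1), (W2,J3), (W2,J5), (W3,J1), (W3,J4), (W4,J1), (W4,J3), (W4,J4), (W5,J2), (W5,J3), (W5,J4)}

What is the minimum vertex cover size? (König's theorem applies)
Minimum vertex cover size = 5

By König's theorem: in bipartite graphs,
min vertex cover = max matching = 5

Maximum matching has size 5, so minimum vertex cover also has size 5.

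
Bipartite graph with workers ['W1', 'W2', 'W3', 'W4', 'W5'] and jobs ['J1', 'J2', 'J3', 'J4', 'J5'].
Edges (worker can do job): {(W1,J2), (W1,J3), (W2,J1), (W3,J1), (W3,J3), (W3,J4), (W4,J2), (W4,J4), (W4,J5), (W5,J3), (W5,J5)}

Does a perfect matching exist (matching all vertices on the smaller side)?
Yes, perfect matching exists (size 5)

Perfect matching: {(W1,J3), (W2,J1), (W3,J4), (W4,J2), (W5,J5)}
All 5 vertices on the smaller side are matched.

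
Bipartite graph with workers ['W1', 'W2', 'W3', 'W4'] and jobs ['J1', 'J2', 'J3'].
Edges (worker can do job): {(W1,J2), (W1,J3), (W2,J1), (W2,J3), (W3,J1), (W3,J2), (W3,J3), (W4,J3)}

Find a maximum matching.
Matching: {(W1,J2), (W3,J1), (W4,J3)}

Maximum matching (size 3):
  W1 → J2
  W3 → J1
  W4 → J3

Each worker is assigned to at most one job, and each job to at most one worker.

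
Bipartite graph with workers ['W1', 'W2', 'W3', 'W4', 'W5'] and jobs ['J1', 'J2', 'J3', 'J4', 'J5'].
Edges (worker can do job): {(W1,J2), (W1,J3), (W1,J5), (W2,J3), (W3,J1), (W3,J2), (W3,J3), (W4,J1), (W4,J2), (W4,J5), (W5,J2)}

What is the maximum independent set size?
Maximum independent set = 6

By König's theorem:
- Min vertex cover = Max matching = 4
- Max independent set = Total vertices - Min vertex cover
- Max independent set = 10 - 4 = 6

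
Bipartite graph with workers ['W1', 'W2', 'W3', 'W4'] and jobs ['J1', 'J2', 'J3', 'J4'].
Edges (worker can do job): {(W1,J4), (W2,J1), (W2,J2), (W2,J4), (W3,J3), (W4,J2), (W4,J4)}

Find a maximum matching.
Matching: {(W1,J4), (W2,J1), (W3,J3), (W4,J2)}

Maximum matching (size 4):
  W1 → J4
  W2 → J1
  W3 → J3
  W4 → J2

Each worker is assigned to at most one job, and each job to at most one worker.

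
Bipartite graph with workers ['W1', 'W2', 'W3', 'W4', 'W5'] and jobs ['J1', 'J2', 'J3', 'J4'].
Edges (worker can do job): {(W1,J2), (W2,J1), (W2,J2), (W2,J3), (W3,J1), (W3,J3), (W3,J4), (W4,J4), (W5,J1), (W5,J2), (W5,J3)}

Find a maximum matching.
Matching: {(W2,J1), (W3,J3), (W4,J4), (W5,J2)}

Maximum matching (size 4):
  W2 → J1
  W3 → J3
  W4 → J4
  W5 → J2

Each worker is assigned to at most one job, and each job to at most one worker.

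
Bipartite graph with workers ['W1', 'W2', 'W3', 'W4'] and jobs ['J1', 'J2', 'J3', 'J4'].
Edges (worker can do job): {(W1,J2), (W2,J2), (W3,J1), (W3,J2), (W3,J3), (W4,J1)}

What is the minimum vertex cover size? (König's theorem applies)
Minimum vertex cover size = 3

By König's theorem: in bipartite graphs,
min vertex cover = max matching = 3

Maximum matching has size 3, so minimum vertex cover also has size 3.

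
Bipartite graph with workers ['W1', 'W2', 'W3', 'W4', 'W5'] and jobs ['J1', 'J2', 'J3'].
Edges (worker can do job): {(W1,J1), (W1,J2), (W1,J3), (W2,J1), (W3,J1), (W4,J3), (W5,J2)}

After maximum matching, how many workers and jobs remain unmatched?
Unmatched: 2 workers, 0 jobs

Maximum matching size: 3
Workers: 5 total, 3 matched, 2 unmatched
Jobs: 3 total, 3 matched, 0 unmatched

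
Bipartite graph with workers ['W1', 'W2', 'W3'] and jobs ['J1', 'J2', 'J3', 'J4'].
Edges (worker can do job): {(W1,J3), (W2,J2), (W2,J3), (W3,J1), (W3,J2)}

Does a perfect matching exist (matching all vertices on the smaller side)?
Yes, perfect matching exists (size 3)

Perfect matching: {(W1,J3), (W2,J2), (W3,J1)}
All 3 vertices on the smaller side are matched.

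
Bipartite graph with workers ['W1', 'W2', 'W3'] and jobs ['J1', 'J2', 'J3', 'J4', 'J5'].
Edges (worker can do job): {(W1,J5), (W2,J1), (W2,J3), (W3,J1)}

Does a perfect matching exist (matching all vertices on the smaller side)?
Yes, perfect matching exists (size 3)

Perfect matching: {(W1,J5), (W2,J3), (W3,J1)}
All 3 vertices on the smaller side are matched.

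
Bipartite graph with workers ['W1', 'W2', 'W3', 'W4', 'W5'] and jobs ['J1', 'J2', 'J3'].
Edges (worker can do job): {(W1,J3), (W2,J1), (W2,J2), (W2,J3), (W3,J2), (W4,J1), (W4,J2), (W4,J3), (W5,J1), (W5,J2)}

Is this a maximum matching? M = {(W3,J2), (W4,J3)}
No, size 2 is not maximum

Proposed matching has size 2.
Maximum matching size for this graph: 3.

This is NOT maximum - can be improved to size 3.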